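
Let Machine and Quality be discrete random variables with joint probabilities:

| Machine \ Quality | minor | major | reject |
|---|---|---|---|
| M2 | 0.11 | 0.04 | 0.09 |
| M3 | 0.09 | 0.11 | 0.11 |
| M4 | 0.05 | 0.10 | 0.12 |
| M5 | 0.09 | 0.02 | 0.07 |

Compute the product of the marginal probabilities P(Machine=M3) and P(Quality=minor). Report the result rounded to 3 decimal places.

P(Machine=M3) = 0.09 + 0.11 + 0.11 = 0.31.
P(Quality=minor) = 0.11 + 0.09 + 0.05 + 0.09 = 0.34.
Product: 0.31 × 0.34 = 0.105.

0.105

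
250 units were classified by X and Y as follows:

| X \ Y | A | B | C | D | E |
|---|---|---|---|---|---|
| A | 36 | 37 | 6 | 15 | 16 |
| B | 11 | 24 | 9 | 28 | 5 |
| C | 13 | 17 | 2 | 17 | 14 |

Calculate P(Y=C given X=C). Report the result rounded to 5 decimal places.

0.03175

Total with X=C: 13 + 17 + 2 + 17 + 14 = 63.
P(Y=C | X=C) = 2/63 = 0.03175.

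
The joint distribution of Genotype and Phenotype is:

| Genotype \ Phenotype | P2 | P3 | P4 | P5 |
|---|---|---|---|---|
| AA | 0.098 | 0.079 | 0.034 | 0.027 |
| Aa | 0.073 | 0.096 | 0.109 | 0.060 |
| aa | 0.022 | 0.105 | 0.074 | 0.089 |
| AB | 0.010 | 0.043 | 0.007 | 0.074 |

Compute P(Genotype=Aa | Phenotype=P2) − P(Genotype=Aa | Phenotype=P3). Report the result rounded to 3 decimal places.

0.062

P(Phenotype=P2) = 0.098 + 0.073 + 0.022 + 0.010 = 0.203; P(Genotype=Aa | Phenotype=P2) = 0.073/0.203 = 0.3596.
P(Phenotype=P3) = 0.079 + 0.096 + 0.105 + 0.043 = 0.323; P(Genotype=Aa | Phenotype=P3) = 0.096/0.323 = 0.2972.
Difference = 0.062.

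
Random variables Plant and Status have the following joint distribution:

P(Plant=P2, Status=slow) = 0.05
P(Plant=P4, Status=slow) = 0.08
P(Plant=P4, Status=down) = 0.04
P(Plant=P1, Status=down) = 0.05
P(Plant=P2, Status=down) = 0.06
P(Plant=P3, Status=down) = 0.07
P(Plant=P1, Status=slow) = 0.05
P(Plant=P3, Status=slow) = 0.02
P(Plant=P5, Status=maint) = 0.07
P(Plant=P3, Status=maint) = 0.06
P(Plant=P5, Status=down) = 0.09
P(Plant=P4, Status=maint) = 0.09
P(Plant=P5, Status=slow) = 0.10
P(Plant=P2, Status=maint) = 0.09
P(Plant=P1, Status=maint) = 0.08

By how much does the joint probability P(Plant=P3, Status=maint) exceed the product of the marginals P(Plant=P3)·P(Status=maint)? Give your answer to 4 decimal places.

0.0015

P(Plant=P3) = 0.02 + 0.07 + 0.06 = 0.15.
P(Status=maint) = 0.08 + 0.09 + 0.06 + 0.09 + 0.07 = 0.39.
P(Plant=P3, Status=maint) − P(Plant=P3)P(Status=maint) = 0.06 − 0.15×0.39 = 0.0015.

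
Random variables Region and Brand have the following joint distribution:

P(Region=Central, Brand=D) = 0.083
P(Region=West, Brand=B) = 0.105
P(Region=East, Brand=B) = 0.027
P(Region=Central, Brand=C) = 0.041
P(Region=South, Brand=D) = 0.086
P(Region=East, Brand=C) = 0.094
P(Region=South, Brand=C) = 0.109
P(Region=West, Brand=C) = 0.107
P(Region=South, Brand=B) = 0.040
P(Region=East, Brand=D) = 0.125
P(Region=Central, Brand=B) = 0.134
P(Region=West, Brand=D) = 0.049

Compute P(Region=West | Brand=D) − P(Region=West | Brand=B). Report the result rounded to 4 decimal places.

P(Brand=D) = 0.086 + 0.125 + 0.049 + 0.083 = 0.343; P(Region=West | Brand=D) = 0.049/0.343 = 0.14286.
P(Brand=B) = 0.040 + 0.027 + 0.105 + 0.134 = 0.306; P(Region=West | Brand=B) = 0.105/0.306 = 0.34314.
Difference = -0.2003.

-0.2003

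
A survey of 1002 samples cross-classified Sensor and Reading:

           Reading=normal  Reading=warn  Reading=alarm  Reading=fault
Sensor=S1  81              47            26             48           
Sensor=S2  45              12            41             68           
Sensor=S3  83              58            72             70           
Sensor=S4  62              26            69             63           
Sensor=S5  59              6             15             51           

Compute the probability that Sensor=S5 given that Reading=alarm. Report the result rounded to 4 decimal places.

Total with Reading=alarm: 26 + 41 + 72 + 69 + 15 = 223.
P(Sensor=S5 | Reading=alarm) = 15/223 = 0.0673.

0.0673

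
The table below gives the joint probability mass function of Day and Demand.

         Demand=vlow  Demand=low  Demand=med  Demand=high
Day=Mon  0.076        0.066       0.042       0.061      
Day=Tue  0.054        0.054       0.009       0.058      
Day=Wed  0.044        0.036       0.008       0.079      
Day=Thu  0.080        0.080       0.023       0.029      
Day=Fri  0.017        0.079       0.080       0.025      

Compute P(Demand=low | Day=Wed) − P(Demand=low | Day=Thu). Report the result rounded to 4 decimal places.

-0.1618

P(Day=Wed) = 0.044 + 0.036 + 0.008 + 0.079 = 0.167; P(Demand=low | Day=Wed) = 0.036/0.167 = 0.21557.
P(Day=Thu) = 0.080 + 0.080 + 0.023 + 0.029 = 0.212; P(Demand=low | Day=Thu) = 0.080/0.212 = 0.37736.
Difference = -0.1618.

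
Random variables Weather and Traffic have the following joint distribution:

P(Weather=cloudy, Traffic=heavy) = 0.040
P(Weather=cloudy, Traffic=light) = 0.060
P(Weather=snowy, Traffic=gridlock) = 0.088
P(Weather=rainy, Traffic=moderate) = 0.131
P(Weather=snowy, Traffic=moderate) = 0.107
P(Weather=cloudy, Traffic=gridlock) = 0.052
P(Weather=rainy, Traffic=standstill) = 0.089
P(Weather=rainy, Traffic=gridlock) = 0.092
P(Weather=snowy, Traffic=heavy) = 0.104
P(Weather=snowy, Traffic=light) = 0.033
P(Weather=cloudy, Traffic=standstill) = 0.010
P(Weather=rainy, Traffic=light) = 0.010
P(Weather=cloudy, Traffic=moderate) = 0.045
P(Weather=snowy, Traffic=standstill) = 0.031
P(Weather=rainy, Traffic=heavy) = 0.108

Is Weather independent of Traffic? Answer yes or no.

no

P(Weather=cloudy) = 0.207 and P(Traffic=light) = 0.103, so their product is 0.02132, but P(Weather=cloudy, Traffic=light) = 0.060. Since these differ, Weather and Traffic are not independent.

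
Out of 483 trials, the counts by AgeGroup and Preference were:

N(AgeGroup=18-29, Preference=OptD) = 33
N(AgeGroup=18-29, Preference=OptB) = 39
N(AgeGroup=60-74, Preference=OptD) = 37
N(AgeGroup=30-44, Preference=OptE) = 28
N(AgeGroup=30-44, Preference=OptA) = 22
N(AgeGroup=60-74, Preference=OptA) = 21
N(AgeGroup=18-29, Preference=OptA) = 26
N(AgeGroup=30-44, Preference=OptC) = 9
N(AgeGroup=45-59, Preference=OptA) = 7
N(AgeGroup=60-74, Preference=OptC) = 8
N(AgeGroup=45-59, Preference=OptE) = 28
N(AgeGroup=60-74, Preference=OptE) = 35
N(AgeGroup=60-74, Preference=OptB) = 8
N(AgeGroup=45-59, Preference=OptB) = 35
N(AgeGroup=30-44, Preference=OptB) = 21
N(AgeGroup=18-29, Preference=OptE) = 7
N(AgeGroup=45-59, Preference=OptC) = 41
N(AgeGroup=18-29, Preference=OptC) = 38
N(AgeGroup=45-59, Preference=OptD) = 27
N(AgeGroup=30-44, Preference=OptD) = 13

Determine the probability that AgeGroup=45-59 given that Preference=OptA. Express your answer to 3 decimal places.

Total with Preference=OptA: 26 + 22 + 7 + 21 = 76.
P(AgeGroup=45-59 | Preference=OptA) = 7/76 = 0.092.

0.092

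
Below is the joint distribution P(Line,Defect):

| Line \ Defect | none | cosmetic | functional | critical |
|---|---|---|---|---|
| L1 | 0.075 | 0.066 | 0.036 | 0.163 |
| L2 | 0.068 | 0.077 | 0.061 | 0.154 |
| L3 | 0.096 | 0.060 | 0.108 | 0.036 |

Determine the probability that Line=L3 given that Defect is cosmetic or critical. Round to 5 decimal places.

P(Defect=cosmetic) = 0.066 + 0.077 + 0.060 = 0.203.
P(Defect=critical) = 0.163 + 0.154 + 0.036 = 0.353.
P(Defect ∈ {cosmetic, critical}) = 0.203 + 0.353 = 0.556; P(Line=L3, Defect ∈ {cosmetic, critical}) = 0.060 + 0.036 = 0.096.
P(Line=L3 | Defect ∈ {cosmetic, critical}) = 0.096/0.556 = 0.17266.

0.17266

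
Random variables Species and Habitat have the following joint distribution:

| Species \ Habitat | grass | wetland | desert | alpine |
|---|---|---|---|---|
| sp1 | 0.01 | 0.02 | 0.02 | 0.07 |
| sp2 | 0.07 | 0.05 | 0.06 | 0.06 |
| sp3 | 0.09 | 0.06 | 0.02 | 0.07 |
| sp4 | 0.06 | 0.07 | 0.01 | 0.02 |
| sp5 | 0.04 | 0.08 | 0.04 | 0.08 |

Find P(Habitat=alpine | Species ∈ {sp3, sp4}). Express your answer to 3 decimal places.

P(Species=sp3) = 0.09 + 0.06 + 0.02 + 0.07 = 0.24.
P(Species=sp4) = 0.06 + 0.07 + 0.01 + 0.02 = 0.16.
P(Species ∈ {sp3, sp4}) = 0.24 + 0.16 = 0.40; P(Habitat=alpine, Species ∈ {sp3, sp4}) = 0.07 + 0.02 = 0.09.
P(Habitat=alpine | Species ∈ {sp3, sp4}) = 0.09/0.40 = 0.225.

0.225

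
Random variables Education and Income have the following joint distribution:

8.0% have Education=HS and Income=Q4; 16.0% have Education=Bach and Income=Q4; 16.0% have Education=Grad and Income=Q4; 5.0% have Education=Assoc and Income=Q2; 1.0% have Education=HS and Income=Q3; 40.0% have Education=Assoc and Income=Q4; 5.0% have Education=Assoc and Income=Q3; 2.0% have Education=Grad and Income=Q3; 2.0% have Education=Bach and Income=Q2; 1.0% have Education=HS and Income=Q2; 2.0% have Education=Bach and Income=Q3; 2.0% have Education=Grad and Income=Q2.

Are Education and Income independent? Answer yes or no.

Every cell satisfies P(Education,Income) = P(Education)·P(Income). For instance P(Education=HS) = 0.100, P(Income=Q4) = 0.800, and 0.100×0.800 = 0.080 matches the joint entry. So Education and Income are independent.

yes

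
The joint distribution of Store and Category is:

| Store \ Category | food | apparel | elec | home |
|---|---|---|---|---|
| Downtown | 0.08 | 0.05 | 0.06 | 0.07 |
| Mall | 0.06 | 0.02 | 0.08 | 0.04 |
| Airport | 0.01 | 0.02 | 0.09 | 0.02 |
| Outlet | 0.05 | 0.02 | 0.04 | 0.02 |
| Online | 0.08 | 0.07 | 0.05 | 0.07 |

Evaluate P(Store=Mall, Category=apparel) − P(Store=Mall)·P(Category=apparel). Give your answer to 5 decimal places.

P(Store=Mall) = 0.06 + 0.02 + 0.08 + 0.04 = 0.20.
P(Category=apparel) = 0.05 + 0.02 + 0.02 + 0.02 + 0.07 = 0.18.
P(Store=Mall, Category=apparel) − P(Store=Mall)P(Category=apparel) = 0.02 − 0.20×0.18 = -0.01600.

-0.01600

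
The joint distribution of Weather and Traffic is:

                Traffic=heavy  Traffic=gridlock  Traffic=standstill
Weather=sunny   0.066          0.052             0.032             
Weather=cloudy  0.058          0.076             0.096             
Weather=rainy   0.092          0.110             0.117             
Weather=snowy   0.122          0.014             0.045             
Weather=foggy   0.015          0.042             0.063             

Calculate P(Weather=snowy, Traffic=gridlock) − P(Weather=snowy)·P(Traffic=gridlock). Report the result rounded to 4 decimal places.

P(Weather=snowy) = 0.122 + 0.014 + 0.045 = 0.181.
P(Traffic=gridlock) = 0.052 + 0.076 + 0.110 + 0.014 + 0.042 = 0.294.
P(Weather=snowy, Traffic=gridlock) − P(Weather=snowy)P(Traffic=gridlock) = 0.014 − 0.181×0.294 = -0.0392.

-0.0392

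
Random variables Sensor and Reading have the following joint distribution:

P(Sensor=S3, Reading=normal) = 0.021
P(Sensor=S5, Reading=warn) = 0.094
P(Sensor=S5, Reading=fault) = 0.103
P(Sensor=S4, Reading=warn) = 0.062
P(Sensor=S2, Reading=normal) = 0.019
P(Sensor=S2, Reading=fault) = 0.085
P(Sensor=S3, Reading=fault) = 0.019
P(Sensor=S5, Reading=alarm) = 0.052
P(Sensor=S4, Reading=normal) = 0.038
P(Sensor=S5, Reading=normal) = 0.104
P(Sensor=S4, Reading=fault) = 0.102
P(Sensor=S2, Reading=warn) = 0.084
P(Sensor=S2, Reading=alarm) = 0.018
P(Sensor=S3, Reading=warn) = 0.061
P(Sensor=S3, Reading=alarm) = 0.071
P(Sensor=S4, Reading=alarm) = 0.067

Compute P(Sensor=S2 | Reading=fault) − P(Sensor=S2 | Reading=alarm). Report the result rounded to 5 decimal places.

P(Reading=fault) = 0.085 + 0.019 + 0.102 + 0.103 = 0.309; P(Sensor=S2 | Reading=fault) = 0.085/0.309 = 0.275081.
P(Reading=alarm) = 0.018 + 0.071 + 0.067 + 0.052 = 0.208; P(Sensor=S2 | Reading=alarm) = 0.018/0.208 = 0.086538.
Difference = 0.18854.

0.18854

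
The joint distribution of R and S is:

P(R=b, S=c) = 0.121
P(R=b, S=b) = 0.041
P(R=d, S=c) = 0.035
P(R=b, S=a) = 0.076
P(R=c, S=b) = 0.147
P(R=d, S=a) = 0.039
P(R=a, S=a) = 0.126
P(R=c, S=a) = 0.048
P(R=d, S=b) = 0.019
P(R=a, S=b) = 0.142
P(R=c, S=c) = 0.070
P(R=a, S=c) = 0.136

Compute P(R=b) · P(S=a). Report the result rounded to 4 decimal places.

P(R=b) = 0.076 + 0.041 + 0.121 = 0.238.
P(S=a) = 0.126 + 0.076 + 0.048 + 0.039 = 0.289.
Product: 0.238 × 0.289 = 0.0688.

0.0688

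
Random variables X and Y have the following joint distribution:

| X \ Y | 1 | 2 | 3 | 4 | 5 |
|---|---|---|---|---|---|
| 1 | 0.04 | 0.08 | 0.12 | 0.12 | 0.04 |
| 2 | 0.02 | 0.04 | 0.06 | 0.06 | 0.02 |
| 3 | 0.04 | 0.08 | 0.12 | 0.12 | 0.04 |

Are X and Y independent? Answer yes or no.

Every cell satisfies P(X,Y) = P(X)·P(Y). For instance P(X=3) = 0.40, P(Y=2) = 0.20, and 0.40×0.20 = 0.08 matches the joint entry. So X and Y are independent.

yes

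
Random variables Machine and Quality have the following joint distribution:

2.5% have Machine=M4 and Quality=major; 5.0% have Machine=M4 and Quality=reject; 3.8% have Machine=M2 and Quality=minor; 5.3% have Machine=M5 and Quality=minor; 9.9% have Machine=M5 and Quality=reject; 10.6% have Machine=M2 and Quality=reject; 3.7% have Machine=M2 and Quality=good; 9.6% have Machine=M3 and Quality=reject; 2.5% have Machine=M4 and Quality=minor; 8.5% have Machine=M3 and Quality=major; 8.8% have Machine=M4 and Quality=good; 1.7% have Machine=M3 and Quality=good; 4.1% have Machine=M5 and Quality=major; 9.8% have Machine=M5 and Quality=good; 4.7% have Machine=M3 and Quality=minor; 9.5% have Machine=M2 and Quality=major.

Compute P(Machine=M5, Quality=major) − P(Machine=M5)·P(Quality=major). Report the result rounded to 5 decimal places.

P(Machine=M5) = 0.098 + 0.053 + 0.041 + 0.099 = 0.291.
P(Quality=major) = 0.095 + 0.085 + 0.025 + 0.041 = 0.246.
P(Machine=M5, Quality=major) − P(Machine=M5)P(Quality=major) = 0.041 − 0.291×0.246 = -0.03059.

-0.03059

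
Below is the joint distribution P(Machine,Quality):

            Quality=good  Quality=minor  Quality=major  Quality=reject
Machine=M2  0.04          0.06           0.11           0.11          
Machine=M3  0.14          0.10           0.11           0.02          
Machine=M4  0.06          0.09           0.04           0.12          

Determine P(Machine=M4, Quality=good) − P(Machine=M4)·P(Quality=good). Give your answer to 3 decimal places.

P(Machine=M4) = 0.06 + 0.09 + 0.04 + 0.12 = 0.31.
P(Quality=good) = 0.04 + 0.14 + 0.06 = 0.24.
P(Machine=M4, Quality=good) − P(Machine=M4)P(Quality=good) = 0.06 − 0.31×0.24 = -0.014.

-0.014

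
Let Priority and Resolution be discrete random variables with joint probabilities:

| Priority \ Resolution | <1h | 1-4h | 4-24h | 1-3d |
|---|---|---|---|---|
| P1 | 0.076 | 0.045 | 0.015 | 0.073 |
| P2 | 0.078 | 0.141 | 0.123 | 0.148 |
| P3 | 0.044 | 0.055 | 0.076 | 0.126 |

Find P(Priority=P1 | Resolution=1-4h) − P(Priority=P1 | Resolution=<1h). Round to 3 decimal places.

P(Resolution=1-4h) = 0.045 + 0.141 + 0.055 = 0.241; P(Priority=P1 | Resolution=1-4h) = 0.045/0.241 = 0.1867.
P(Resolution=<1h) = 0.076 + 0.078 + 0.044 = 0.198; P(Priority=P1 | Resolution=<1h) = 0.076/0.198 = 0.3838.
Difference = -0.197.

-0.197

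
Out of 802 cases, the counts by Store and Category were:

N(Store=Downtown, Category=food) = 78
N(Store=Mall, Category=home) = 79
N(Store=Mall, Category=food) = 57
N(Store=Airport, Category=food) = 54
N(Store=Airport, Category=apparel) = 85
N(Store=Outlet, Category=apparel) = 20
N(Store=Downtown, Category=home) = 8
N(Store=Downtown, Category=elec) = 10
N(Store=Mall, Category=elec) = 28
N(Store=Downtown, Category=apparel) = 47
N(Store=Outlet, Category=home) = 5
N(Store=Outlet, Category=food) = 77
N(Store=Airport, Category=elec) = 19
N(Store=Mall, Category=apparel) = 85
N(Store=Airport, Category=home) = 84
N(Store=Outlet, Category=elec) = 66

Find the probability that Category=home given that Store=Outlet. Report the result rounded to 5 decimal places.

Total with Store=Outlet: 77 + 20 + 66 + 5 = 168.
P(Category=home | Store=Outlet) = 5/168 = 0.02976.

0.02976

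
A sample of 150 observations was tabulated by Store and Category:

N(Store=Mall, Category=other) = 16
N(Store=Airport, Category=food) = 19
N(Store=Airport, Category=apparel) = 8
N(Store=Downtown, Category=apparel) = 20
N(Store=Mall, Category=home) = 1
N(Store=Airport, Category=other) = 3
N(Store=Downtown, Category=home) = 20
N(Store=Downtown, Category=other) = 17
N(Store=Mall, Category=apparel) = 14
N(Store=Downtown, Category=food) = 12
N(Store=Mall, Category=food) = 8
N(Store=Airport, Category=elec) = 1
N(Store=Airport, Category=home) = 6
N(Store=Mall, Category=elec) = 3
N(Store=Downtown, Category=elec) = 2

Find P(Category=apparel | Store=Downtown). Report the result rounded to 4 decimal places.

0.2817

Total with Store=Downtown: 12 + 20 + 2 + 20 + 17 = 71.
P(Category=apparel | Store=Downtown) = 20/71 = 0.2817.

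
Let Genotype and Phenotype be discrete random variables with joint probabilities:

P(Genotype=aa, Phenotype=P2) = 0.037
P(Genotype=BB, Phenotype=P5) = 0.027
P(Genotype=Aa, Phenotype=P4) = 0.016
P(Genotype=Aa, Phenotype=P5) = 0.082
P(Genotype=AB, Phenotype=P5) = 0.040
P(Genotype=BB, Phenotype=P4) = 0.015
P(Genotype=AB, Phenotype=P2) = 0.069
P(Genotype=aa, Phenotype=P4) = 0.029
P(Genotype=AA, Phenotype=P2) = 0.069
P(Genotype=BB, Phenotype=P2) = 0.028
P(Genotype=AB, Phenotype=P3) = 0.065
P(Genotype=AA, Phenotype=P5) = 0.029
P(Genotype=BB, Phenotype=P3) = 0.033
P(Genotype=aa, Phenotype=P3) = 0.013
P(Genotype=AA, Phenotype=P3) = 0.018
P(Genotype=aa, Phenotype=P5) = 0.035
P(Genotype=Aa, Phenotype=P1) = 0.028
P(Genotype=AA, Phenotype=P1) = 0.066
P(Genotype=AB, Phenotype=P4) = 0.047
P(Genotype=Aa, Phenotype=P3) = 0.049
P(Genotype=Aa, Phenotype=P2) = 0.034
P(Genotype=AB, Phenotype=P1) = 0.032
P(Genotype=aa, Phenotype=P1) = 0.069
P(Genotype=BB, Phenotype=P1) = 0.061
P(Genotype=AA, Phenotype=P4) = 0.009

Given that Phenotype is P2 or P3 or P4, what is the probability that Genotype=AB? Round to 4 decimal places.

P(Phenotype=P2) = 0.069 + 0.034 + 0.037 + 0.069 + 0.028 = 0.237.
P(Phenotype=P3) = 0.018 + 0.049 + 0.013 + 0.065 + 0.033 = 0.178.
P(Phenotype=P4) = 0.009 + 0.016 + 0.029 + 0.047 + 0.015 = 0.116.
P(Phenotype ∈ {P2, P3, P4}) = 0.237 + 0.178 + 0.116 = 0.531; P(Genotype=AB, Phenotype ∈ {P2, P3, P4}) = 0.069 + 0.065 + 0.047 = 0.181.
P(Genotype=AB | Phenotype ∈ {P2, P3, P4}) = 0.181/0.531 = 0.3409.

0.3409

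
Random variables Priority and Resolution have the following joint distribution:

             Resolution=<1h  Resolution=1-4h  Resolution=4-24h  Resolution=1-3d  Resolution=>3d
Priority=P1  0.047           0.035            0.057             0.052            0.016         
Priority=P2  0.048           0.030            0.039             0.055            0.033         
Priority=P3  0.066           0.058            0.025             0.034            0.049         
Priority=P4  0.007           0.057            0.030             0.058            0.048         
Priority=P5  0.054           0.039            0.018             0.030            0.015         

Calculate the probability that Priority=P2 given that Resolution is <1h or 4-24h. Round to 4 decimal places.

0.2225

P(Resolution=<1h) = 0.047 + 0.048 + 0.066 + 0.007 + 0.054 = 0.222.
P(Resolution=4-24h) = 0.057 + 0.039 + 0.025 + 0.030 + 0.018 = 0.169.
P(Resolution ∈ {<1h, 4-24h}) = 0.222 + 0.169 = 0.391; P(Priority=P2, Resolution ∈ {<1h, 4-24h}) = 0.048 + 0.039 = 0.087.
P(Priority=P2 | Resolution ∈ {<1h, 4-24h}) = 0.087/0.391 = 0.2225.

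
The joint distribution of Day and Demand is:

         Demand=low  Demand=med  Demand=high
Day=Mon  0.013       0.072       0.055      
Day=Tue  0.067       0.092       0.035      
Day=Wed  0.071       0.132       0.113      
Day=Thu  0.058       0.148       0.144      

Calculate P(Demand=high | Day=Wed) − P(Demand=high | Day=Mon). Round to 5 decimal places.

P(Day=Wed) = 0.071 + 0.132 + 0.113 = 0.316; P(Demand=high | Day=Wed) = 0.113/0.316 = 0.357595.
P(Day=Mon) = 0.013 + 0.072 + 0.055 = 0.140; P(Demand=high | Day=Mon) = 0.055/0.140 = 0.392857.
Difference = -0.03526.

-0.03526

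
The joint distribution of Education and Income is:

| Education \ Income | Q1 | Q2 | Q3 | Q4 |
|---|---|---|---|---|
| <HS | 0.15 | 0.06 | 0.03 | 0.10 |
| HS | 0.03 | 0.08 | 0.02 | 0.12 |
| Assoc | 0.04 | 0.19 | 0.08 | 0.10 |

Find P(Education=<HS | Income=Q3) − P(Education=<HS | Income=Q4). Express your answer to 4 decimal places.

-0.0817

P(Income=Q3) = 0.03 + 0.02 + 0.08 = 0.13; P(Education=<HS | Income=Q3) = 0.03/0.13 = 0.23077.
P(Income=Q4) = 0.10 + 0.12 + 0.10 = 0.32; P(Education=<HS | Income=Q4) = 0.10/0.32 = 0.31250.
Difference = -0.0817.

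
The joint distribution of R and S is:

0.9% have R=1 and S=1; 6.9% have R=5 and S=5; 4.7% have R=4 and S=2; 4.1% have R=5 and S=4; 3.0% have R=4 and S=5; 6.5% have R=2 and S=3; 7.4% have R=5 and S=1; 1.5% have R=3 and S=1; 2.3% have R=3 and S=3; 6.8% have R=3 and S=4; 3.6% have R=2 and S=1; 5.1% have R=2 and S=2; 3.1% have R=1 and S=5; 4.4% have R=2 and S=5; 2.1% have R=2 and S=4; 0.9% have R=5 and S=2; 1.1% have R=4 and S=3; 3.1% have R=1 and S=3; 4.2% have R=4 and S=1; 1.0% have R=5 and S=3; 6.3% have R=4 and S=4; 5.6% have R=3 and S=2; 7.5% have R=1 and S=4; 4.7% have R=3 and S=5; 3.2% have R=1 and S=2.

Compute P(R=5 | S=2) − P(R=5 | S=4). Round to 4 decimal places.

P(S=2) = 0.032 + 0.051 + 0.056 + 0.047 + 0.009 = 0.195; P(R=5 | S=2) = 0.009/0.195 = 0.04615.
P(S=4) = 0.075 + 0.021 + 0.068 + 0.063 + 0.041 = 0.268; P(R=5 | S=4) = 0.041/0.268 = 0.15299.
Difference = -0.1068.

-0.1068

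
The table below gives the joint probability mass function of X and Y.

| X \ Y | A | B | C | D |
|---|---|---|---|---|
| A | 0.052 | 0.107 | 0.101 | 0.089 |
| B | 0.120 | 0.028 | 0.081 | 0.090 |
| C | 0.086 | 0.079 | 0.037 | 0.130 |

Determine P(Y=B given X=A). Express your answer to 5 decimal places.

P(X=A) = 0.052 + 0.107 + 0.101 + 0.089 = 0.349.
P(Y=B | X=A) = 0.107/0.349 = 0.30659.

0.30659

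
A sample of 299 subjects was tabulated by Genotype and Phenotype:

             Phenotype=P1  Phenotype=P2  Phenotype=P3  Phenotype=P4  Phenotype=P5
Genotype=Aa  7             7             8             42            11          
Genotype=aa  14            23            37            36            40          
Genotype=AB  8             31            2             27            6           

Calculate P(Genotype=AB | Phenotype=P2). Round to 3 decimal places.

0.508

Total with Phenotype=P2: 7 + 23 + 31 = 61.
P(Genotype=AB | Phenotype=P2) = 31/61 = 0.508.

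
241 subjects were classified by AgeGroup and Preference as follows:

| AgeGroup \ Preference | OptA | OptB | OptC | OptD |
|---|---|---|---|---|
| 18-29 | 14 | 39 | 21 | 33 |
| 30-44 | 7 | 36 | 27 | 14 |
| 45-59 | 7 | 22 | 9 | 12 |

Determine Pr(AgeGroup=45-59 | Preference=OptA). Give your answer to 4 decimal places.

Total with Preference=OptA: 14 + 7 + 7 = 28.
P(AgeGroup=45-59 | Preference=OptA) = 7/28 = 0.2500.

0.2500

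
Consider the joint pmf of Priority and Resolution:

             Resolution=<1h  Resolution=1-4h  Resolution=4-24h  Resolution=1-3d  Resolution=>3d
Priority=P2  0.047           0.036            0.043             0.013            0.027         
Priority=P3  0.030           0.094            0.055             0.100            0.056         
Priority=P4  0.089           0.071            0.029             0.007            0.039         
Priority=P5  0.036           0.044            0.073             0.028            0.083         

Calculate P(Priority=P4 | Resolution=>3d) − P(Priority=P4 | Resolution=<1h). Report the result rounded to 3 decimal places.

P(Resolution=>3d) = 0.027 + 0.056 + 0.039 + 0.083 = 0.205; P(Priority=P4 | Resolution=>3d) = 0.039/0.205 = 0.1902.
P(Resolution=<1h) = 0.047 + 0.030 + 0.089 + 0.036 = 0.202; P(Priority=P4 | Resolution=<1h) = 0.089/0.202 = 0.4406.
Difference = -0.250.

-0.250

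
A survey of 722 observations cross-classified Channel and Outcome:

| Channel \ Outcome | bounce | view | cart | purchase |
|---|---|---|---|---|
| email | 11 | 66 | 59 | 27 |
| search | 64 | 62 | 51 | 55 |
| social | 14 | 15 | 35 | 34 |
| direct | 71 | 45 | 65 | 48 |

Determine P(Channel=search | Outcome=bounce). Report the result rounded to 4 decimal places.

Total with Outcome=bounce: 11 + 64 + 14 + 71 = 160.
P(Channel=search | Outcome=bounce) = 64/160 = 0.4000.

0.4000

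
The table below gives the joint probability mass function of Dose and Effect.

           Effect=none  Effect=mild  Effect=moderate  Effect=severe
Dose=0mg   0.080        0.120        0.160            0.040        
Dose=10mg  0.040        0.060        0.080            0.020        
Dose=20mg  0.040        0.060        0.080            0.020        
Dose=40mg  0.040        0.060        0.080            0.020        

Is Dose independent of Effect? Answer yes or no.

Every cell satisfies P(Dose,Effect) = P(Dose)·P(Effect). For instance P(Dose=0mg) = 0.400, P(Effect=severe) = 0.100, and 0.400×0.100 = 0.040 matches the joint entry. So Dose and Effect are independent.

yes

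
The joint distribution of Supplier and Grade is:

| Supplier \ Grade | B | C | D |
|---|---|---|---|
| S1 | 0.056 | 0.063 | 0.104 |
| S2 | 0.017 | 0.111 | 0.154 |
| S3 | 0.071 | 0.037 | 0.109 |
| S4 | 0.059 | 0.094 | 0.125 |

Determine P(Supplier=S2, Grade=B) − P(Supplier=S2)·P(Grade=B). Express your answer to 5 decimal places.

-0.04025

P(Supplier=S2) = 0.017 + 0.111 + 0.154 = 0.282.
P(Grade=B) = 0.056 + 0.017 + 0.071 + 0.059 = 0.203.
P(Supplier=S2, Grade=B) − P(Supplier=S2)P(Grade=B) = 0.017 − 0.282×0.203 = -0.04025.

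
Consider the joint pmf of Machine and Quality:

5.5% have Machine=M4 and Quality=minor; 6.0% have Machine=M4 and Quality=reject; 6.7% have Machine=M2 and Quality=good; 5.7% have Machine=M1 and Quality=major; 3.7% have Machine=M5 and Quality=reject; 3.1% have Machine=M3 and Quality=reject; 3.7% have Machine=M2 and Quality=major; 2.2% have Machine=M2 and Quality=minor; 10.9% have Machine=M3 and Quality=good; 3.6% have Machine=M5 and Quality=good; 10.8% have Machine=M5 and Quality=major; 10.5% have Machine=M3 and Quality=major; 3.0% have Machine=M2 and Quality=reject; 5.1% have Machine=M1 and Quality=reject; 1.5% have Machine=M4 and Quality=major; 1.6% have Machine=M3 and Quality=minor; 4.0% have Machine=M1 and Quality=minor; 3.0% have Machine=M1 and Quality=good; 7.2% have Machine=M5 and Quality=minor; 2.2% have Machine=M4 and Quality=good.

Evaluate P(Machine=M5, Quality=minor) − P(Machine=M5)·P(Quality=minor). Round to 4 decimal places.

P(Machine=M5) = 0.036 + 0.072 + 0.108 + 0.037 = 0.253.
P(Quality=minor) = 0.040 + 0.022 + 0.016 + 0.055 + 0.072 = 0.205.
P(Machine=M5, Quality=minor) − P(Machine=M5)P(Quality=minor) = 0.072 − 0.253×0.205 = 0.0201.

0.0201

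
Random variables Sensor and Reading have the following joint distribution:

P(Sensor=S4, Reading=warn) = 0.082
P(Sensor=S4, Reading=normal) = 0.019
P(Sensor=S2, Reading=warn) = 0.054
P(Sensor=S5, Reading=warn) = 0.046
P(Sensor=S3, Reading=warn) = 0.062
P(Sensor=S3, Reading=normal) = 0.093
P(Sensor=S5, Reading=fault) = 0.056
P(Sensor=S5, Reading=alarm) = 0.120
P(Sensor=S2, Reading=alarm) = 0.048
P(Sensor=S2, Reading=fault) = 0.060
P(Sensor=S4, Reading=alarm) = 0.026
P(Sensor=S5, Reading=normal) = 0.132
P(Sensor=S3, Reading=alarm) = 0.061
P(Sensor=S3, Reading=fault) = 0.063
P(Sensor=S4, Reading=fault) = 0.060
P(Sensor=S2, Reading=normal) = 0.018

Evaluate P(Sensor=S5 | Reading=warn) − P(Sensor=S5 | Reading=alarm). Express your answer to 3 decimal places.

P(Reading=warn) = 0.054 + 0.062 + 0.082 + 0.046 = 0.244; P(Sensor=S5 | Reading=warn) = 0.046/0.244 = 0.1885.
P(Reading=alarm) = 0.048 + 0.061 + 0.026 + 0.120 = 0.255; P(Sensor=S5 | Reading=alarm) = 0.120/0.255 = 0.4706.
Difference = -0.282.

-0.282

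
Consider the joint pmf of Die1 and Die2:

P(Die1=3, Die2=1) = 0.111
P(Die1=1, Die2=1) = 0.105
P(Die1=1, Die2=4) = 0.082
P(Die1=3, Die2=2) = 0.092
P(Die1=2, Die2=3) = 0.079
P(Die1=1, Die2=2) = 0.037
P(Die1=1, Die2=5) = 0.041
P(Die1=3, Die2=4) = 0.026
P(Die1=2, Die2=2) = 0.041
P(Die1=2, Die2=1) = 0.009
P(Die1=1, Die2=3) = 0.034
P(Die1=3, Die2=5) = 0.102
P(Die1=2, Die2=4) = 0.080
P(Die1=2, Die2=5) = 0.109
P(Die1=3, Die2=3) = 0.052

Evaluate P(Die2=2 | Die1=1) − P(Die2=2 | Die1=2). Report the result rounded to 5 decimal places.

-0.00518

P(Die1=1) = 0.105 + 0.037 + 0.034 + 0.082 + 0.041 = 0.299; P(Die2=2 | Die1=1) = 0.037/0.299 = 0.123746.
P(Die1=2) = 0.009 + 0.041 + 0.079 + 0.080 + 0.109 = 0.318; P(Die2=2 | Die1=2) = 0.041/0.318 = 0.128931.
Difference = -0.00518.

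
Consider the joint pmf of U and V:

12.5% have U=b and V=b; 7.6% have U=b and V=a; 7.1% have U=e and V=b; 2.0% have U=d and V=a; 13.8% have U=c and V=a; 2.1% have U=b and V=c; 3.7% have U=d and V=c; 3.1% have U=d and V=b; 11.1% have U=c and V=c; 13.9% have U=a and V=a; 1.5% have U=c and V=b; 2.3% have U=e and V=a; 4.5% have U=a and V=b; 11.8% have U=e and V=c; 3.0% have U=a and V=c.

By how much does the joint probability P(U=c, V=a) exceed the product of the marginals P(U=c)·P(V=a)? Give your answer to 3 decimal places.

0.033

P(U=c) = 0.138 + 0.015 + 0.111 = 0.264.
P(V=a) = 0.139 + 0.076 + 0.138 + 0.020 + 0.023 = 0.396.
P(U=c, V=a) − P(U=c)P(V=a) = 0.138 − 0.264×0.396 = 0.033.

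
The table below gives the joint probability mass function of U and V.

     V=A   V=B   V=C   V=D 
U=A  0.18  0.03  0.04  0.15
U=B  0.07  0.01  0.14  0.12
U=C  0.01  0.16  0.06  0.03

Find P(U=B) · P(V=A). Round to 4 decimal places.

P(U=B) = 0.07 + 0.01 + 0.14 + 0.12 = 0.34.
P(V=A) = 0.18 + 0.07 + 0.01 = 0.26.
Product: 0.34 × 0.26 = 0.0884.

0.0884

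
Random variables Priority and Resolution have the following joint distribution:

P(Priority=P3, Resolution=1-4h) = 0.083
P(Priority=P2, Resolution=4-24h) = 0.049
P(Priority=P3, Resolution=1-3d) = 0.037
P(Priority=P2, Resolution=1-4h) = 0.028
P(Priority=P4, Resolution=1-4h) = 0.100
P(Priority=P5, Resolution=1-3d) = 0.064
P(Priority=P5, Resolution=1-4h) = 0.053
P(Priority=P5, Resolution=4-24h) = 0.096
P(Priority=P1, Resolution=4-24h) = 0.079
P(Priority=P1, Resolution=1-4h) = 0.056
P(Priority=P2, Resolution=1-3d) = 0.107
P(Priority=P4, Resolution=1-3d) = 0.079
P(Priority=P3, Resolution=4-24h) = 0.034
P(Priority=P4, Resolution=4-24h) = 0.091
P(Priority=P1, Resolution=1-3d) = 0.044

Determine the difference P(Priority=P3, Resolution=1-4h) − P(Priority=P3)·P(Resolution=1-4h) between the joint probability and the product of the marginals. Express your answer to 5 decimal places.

0.03372

P(Priority=P3) = 0.083 + 0.034 + 0.037 = 0.154.
P(Resolution=1-4h) = 0.056 + 0.028 + 0.083 + 0.100 + 0.053 = 0.320.
P(Priority=P3, Resolution=1-4h) − P(Priority=P3)P(Resolution=1-4h) = 0.083 − 0.154×0.320 = 0.03372.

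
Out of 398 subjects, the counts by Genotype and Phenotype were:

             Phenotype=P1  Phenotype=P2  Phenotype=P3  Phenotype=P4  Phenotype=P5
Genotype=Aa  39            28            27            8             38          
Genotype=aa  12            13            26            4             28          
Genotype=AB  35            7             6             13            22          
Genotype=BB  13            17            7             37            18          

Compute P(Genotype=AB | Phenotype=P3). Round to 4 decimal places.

Total with Phenotype=P3: 27 + 26 + 6 + 7 = 66.
P(Genotype=AB | Phenotype=P3) = 6/66 = 0.0909.

0.0909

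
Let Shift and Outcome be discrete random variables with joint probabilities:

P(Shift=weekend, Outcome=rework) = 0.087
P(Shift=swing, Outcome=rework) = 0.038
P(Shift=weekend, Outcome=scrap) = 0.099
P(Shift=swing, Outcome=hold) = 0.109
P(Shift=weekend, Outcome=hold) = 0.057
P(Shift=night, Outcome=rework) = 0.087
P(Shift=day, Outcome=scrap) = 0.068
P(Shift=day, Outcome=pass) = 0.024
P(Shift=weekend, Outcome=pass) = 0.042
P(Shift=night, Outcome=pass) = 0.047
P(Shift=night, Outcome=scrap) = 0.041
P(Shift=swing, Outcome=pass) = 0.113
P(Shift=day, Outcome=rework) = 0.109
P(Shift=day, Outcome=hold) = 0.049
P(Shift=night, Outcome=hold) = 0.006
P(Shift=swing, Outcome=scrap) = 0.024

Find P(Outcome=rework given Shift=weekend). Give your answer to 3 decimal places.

0.305

P(Shift=weekend) = 0.042 + 0.087 + 0.099 + 0.057 = 0.285.
P(Outcome=rework | Shift=weekend) = 0.087/0.285 = 0.305.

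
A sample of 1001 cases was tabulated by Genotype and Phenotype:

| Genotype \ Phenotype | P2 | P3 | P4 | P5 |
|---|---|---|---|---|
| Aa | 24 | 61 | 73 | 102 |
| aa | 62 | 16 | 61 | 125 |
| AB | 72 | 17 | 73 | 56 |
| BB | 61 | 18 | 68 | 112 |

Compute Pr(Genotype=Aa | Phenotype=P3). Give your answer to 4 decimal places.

Total with Phenotype=P3: 61 + 16 + 17 + 18 = 112.
P(Genotype=Aa | Phenotype=P3) = 61/112 = 0.5446.

0.5446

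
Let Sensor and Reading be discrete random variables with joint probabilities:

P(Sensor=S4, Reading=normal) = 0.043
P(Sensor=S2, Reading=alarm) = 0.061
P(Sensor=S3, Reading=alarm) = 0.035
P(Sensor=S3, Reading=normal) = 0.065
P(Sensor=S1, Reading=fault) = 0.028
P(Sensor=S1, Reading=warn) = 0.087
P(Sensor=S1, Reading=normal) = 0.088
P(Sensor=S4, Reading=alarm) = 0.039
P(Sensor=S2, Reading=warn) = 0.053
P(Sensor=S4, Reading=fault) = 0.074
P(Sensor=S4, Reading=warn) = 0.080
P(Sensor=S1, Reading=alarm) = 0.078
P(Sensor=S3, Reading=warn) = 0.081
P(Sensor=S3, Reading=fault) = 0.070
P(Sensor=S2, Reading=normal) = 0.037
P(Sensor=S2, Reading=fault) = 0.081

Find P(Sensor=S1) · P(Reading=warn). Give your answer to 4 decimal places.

P(Sensor=S1) = 0.088 + 0.087 + 0.078 + 0.028 = 0.281.
P(Reading=warn) = 0.087 + 0.053 + 0.081 + 0.080 = 0.301.
Product: 0.281 × 0.301 = 0.0846.

0.0846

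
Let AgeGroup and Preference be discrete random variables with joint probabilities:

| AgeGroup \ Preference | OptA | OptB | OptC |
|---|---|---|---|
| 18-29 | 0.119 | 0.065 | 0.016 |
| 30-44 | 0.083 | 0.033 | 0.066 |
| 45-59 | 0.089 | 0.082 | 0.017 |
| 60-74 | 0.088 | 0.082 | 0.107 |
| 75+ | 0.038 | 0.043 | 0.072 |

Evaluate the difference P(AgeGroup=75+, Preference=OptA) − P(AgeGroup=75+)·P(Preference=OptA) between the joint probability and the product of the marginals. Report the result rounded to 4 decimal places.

P(AgeGroup=75+) = 0.038 + 0.043 + 0.072 = 0.153.
P(Preference=OptA) = 0.119 + 0.083 + 0.089 + 0.088 + 0.038 = 0.417.
P(AgeGroup=75+, Preference=OptA) − P(AgeGroup=75+)P(Preference=OptA) = 0.038 − 0.153×0.417 = -0.0258.

-0.0258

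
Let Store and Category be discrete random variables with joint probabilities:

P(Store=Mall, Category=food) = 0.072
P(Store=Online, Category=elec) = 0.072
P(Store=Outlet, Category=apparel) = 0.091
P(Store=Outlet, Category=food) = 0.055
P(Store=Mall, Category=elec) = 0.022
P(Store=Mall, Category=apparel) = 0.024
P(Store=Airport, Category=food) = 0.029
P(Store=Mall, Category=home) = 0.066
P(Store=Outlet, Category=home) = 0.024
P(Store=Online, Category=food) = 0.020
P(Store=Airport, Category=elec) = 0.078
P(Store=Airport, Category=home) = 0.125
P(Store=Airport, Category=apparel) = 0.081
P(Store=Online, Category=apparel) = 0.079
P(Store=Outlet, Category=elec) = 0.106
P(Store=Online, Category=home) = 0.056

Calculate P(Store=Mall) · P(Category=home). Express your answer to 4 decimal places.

P(Store=Mall) = 0.072 + 0.024 + 0.022 + 0.066 = 0.184.
P(Category=home) = 0.066 + 0.125 + 0.024 + 0.056 = 0.271.
Product: 0.184 × 0.271 = 0.0499.

0.0499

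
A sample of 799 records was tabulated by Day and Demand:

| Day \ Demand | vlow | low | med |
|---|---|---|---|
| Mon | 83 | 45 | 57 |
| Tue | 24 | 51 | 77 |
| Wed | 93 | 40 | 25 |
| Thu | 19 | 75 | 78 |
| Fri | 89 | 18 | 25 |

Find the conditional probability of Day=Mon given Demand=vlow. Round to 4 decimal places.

0.2695

Total with Demand=vlow: 83 + 24 + 93 + 19 + 89 = 308.
P(Day=Mon | Demand=vlow) = 83/308 = 0.2695.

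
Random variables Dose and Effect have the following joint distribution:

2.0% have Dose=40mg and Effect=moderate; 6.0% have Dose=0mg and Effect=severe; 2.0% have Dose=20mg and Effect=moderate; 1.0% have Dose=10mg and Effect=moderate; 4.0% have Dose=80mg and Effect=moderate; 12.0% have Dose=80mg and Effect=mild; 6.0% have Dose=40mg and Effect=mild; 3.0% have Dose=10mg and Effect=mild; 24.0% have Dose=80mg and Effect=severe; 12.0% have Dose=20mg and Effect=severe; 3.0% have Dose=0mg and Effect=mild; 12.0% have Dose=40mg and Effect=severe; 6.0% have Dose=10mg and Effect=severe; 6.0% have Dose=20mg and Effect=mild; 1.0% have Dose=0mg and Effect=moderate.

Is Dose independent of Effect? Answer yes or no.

yes

Every cell satisfies P(Dose,Effect) = P(Dose)·P(Effect). For instance P(Dose=0mg) = 0.100, P(Effect=severe) = 0.600, and 0.100×0.600 = 0.060 matches the joint entry. So Dose and Effect are independent.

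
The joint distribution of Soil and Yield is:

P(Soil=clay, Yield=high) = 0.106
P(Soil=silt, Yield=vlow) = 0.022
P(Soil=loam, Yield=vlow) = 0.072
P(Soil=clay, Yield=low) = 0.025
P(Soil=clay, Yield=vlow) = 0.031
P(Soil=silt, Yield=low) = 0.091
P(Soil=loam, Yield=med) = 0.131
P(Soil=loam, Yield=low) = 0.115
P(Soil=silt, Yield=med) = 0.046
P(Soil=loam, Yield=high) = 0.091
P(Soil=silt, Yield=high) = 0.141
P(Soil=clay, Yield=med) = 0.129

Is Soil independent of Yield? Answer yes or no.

no

P(Soil=loam) = 0.409 and P(Yield=high) = 0.338, so their product is 0.13824, but P(Soil=loam, Yield=high) = 0.091. Since these differ, Soil and Yield are not independent.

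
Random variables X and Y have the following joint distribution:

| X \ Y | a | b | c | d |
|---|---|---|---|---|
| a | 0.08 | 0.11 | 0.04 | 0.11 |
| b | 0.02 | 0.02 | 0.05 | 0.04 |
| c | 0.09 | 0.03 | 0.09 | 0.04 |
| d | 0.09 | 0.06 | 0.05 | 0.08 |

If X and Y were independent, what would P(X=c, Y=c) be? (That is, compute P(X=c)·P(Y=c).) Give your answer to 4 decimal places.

P(X=c) = 0.09 + 0.03 + 0.09 + 0.04 = 0.25.
P(Y=c) = 0.04 + 0.05 + 0.09 + 0.05 = 0.23.
Product: 0.25 × 0.23 = 0.0575.

0.0575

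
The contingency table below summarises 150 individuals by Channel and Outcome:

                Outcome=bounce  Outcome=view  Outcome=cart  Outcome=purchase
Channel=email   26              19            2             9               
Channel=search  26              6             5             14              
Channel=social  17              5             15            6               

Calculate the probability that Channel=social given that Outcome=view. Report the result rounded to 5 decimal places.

Total with Outcome=view: 19 + 6 + 5 = 30.
P(Channel=social | Outcome=view) = 5/30 = 0.16667.

0.16667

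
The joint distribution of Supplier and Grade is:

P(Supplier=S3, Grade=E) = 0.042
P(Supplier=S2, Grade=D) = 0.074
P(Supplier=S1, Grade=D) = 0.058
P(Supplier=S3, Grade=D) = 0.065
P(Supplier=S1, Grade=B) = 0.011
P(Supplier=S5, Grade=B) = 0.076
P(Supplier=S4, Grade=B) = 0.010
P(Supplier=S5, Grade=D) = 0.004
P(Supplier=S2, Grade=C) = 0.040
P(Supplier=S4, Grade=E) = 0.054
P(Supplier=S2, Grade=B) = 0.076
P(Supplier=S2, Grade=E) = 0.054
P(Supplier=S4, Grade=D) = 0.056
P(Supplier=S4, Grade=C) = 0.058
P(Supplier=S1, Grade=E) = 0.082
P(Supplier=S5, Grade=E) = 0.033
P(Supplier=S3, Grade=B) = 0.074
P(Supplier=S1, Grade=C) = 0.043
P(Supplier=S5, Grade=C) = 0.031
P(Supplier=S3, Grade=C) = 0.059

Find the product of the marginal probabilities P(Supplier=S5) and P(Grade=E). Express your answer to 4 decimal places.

0.0382

P(Supplier=S5) = 0.076 + 0.031 + 0.004 + 0.033 = 0.144.
P(Grade=E) = 0.082 + 0.054 + 0.042 + 0.054 + 0.033 = 0.265.
Product: 0.144 × 0.265 = 0.0382.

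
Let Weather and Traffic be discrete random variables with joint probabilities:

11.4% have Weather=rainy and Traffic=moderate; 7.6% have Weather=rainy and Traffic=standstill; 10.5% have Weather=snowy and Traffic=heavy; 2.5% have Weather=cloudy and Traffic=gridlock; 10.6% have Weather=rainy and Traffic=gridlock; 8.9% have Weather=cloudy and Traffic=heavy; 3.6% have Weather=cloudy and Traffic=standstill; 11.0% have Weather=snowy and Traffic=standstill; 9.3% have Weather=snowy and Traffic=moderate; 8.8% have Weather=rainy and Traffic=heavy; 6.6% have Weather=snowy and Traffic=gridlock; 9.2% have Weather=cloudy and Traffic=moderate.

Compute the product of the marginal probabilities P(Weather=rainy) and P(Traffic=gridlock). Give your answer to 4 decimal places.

0.0756

P(Weather=rainy) = 0.114 + 0.088 + 0.106 + 0.076 = 0.384.
P(Traffic=gridlock) = 0.025 + 0.106 + 0.066 = 0.197.
Product: 0.384 × 0.197 = 0.0756.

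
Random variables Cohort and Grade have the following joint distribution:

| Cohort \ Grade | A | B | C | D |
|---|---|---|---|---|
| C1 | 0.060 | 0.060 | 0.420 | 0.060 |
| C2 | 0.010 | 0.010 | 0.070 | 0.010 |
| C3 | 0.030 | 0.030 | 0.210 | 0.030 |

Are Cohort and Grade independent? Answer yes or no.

Every cell satisfies P(Cohort,Grade) = P(Cohort)·P(Grade). For instance P(Cohort=C3) = 0.300, P(Grade=A) = 0.100, and 0.300×0.100 = 0.030 matches the joint entry. So Cohort and Grade are independent.

yes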